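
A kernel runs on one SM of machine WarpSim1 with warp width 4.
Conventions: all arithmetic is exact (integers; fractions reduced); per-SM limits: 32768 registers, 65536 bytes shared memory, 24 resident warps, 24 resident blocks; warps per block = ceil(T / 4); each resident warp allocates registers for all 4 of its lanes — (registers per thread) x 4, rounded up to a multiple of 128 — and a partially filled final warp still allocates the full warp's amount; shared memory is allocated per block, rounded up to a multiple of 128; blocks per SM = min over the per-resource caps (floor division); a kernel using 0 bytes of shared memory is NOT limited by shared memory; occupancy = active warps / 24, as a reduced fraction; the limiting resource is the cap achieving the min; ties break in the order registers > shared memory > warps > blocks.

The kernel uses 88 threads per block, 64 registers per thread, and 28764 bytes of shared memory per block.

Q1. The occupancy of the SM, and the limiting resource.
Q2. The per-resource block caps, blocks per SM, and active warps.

Answer: occupancy 11/12, limited by warps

registers: 5 blocks
shared memory: 2 blocks
warps: 1 block
blocks: 24 blocks

Answer: 1 block, 22 active warps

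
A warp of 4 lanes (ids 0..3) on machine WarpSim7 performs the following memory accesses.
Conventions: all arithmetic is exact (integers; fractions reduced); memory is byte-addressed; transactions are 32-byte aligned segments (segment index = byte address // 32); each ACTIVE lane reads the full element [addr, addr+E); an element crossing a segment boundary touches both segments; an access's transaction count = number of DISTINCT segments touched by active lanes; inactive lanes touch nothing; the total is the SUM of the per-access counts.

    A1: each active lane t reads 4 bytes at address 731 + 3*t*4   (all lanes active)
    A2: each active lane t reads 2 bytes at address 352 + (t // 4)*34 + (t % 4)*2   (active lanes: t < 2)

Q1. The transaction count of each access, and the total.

A1: 3 transactions
A2: 1 transaction

Answer: 3,1; total 4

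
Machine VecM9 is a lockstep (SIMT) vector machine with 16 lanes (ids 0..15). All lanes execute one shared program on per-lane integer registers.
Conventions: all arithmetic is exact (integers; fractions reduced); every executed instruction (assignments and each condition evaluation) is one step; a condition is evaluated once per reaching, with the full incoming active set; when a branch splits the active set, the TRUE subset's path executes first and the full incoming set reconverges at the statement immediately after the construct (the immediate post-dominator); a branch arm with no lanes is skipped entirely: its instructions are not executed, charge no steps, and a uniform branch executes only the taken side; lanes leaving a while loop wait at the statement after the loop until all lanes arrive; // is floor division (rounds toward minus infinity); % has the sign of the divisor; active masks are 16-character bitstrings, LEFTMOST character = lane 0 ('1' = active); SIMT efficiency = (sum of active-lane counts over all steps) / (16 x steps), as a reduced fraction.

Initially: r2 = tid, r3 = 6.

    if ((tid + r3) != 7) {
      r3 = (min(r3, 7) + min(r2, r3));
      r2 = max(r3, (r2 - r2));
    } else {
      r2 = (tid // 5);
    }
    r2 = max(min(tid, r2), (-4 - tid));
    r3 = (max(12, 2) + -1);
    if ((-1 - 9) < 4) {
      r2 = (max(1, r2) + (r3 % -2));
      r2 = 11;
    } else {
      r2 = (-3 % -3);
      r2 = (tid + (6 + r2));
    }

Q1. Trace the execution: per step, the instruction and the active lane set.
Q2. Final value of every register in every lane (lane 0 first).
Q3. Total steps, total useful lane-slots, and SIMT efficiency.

step 0: eval ((tid + r3) != 7)       1111111111111111
step 1: r3 <- (min(r3, 7) + min(r2, r3)) 1011111111111111
step 2: r2 <- max(r3, (r2 - r2))     1011111111111111
step 3: r2 <- (tid // 5)             0100000000000000
step 4: r2 <- max(min(tid, r2), (-4 - tid)) 1111111111111111
step 5: r3 <- (max(12, 2) + -1)      1111111111111111
step 6: eval ((-1 - 9) < 4)          1111111111111111
step 7: r2 <- (max(1, r2) + (r3 % -2)) 1111111111111111
step 8: r2 <- 11                     1111111111111111

Answer: 9 steps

r2: 11,11,11,11,11,11,11,11,11,11,11,11,11,11,11,11
r3: 11,11,11,11,11,11,11,11,11,11,11,11,11,11,11,11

steps = 9; useful = 127; efficiency = 127/144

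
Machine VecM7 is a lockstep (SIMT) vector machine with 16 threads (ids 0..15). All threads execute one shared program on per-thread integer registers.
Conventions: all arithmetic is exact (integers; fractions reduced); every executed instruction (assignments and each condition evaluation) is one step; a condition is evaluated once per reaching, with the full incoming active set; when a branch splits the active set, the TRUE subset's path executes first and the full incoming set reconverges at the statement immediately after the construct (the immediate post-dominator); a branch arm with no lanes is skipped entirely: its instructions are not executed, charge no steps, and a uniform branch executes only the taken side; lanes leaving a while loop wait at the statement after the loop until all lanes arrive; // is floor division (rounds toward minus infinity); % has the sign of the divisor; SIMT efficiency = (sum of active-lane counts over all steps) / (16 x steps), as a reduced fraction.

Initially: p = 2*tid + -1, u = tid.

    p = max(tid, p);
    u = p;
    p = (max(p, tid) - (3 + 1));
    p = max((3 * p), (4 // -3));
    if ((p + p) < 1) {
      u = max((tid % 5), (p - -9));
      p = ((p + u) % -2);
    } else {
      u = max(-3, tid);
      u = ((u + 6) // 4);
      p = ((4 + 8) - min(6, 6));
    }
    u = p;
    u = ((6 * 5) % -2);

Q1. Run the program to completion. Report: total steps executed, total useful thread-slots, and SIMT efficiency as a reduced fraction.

Answer: 12 steps, 157 useful, 157/192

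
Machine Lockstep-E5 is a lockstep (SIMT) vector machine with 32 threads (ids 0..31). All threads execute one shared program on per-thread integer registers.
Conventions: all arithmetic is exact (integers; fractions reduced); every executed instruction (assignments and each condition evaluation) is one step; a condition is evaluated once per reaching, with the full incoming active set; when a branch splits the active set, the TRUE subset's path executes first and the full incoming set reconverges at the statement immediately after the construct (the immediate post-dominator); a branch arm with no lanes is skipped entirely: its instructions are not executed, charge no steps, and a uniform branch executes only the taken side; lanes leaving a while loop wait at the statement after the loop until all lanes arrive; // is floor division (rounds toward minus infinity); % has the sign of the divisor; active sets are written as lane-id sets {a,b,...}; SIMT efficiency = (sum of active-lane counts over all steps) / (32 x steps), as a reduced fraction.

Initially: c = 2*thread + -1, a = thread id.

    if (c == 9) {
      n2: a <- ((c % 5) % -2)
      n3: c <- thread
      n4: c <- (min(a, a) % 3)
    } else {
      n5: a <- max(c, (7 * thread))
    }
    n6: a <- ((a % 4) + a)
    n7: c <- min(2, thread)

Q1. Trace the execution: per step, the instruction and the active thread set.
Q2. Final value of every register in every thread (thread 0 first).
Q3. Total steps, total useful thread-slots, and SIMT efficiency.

step 0: eval (c == 9)                {0,1,2,3,4,5,6,7,8,9,10,11,12,13,14,15,16,17,18,19,20,21,22,23,24,25,26,27,28,29,30,31}
step 1: a <- ((c % 5) % -2)          {5}
step 2: c <- thread                  {5}
step 3: c <- (min(a, a) % 3)         {5}
step 4: a <- max(c, (7 * thread))    {0,1,2,3,4,6,7,8,9,10,11,12,13,14,15,16,17,18,19,20,21,22,23,24,25,26,27,28,29,30,31}
step 5: a <- ((a % 4) + a)           {0,1,2,3,4,5,6,7,8,9,10,11,12,13,14,15,16,17,18,19,20,21,22,23,24,25,26,27,28,29,30,31}
step 6: c <- min(2, thread)          {0,1,2,3,4,5,6,7,8,9,10,11,12,13,14,15,16,17,18,19,20,21,22,23,24,25,26,27,28,29,30,31}

Answer: 7 steps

c: 0,1,2,2,2,2,2,2,2,2,2,2,2,2,2,2,2,2,2,2,2,2,2,2,2,2,2,2,2,2,2,2
a: 0,10,16,22,28,0,44,50,56,66,72,78,84,94,100,106,112,122,128,134,140,150,156,162,168,178,184,190,196,206,212,218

steps = 7; useful = 130; efficiency = 130/224 = 65/112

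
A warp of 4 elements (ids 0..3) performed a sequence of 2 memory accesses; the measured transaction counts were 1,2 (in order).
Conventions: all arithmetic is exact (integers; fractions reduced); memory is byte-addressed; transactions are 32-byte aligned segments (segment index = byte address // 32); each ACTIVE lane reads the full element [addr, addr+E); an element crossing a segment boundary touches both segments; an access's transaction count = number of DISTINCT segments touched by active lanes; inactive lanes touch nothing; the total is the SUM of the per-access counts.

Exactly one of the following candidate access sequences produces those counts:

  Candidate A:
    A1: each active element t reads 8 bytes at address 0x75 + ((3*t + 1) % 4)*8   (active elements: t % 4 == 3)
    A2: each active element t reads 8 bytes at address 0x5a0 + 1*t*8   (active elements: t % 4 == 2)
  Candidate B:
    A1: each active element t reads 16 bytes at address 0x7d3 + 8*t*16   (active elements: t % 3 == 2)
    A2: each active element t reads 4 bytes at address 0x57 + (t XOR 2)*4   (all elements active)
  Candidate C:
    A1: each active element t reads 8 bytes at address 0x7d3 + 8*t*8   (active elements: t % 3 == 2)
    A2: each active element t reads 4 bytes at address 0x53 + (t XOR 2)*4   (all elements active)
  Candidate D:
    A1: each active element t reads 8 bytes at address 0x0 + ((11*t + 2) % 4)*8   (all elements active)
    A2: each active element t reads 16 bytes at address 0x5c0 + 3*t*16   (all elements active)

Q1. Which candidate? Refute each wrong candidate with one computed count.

A: A2 gives 1 transaction, not 2
B: A1 gives 2 transactions, not 1
D: A2 gives 4 transactions, not 2
C: all counts match (1,2)

Answer: C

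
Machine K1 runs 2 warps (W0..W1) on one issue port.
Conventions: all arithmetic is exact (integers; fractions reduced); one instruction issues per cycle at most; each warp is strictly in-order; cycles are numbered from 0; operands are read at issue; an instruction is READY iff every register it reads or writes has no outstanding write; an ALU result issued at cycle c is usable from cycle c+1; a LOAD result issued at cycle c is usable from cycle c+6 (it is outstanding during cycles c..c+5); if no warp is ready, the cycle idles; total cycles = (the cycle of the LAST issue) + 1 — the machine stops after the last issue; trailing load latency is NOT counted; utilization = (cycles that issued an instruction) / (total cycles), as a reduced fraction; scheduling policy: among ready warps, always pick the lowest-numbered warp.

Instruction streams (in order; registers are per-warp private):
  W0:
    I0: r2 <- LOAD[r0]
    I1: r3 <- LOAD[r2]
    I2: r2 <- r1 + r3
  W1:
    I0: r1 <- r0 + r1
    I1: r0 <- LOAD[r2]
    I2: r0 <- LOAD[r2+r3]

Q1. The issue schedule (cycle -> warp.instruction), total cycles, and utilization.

cycle 0: W0.I0
cycle 1: W1.I0
cycle 2: W1.I1
cycle 3: idle
cycle 4: idle
cycle 5: idle
cycle 6: W0.I1
cycle 7: idle
cycle 8: W1.I2
cycle 9: idle
cycle 10: idle
cycle 11: idle
cycle 12: W0.I2

Answer: 13 cycles, utilization 6/13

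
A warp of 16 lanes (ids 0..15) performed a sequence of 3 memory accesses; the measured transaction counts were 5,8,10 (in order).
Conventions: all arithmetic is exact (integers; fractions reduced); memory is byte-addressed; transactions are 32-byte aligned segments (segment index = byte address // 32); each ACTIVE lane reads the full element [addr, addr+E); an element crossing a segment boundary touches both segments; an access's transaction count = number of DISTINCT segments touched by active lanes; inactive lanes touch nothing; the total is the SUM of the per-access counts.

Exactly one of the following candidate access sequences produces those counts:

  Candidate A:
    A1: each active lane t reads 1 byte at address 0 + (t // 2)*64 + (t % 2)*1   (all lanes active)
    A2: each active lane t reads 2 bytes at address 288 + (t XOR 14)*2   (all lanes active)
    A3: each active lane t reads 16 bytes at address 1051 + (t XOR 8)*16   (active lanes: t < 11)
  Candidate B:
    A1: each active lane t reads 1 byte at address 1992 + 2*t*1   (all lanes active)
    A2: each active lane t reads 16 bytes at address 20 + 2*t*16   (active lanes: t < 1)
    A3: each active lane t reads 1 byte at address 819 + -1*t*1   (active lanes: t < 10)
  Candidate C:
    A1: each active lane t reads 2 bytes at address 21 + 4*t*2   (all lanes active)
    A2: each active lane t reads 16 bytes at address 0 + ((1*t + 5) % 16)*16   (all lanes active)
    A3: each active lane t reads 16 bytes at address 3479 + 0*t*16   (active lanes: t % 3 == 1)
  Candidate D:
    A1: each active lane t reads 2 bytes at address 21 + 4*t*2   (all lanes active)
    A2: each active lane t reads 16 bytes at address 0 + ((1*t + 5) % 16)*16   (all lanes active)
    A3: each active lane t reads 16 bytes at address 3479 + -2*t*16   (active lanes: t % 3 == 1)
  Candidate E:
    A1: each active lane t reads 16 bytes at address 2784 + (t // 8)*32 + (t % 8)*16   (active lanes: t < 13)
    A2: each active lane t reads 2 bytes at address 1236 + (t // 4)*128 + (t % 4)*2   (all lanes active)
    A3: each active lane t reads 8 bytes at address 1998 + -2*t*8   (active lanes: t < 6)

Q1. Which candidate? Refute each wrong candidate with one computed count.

A: A1 gives 8 transactions, not 5
B: A1 gives 2 transactions, not 5
C: A3 gives 2 transactions, not 10
E: A1 gives 4 transactions, not 5
D: all counts match (5,8,10)

Answer: D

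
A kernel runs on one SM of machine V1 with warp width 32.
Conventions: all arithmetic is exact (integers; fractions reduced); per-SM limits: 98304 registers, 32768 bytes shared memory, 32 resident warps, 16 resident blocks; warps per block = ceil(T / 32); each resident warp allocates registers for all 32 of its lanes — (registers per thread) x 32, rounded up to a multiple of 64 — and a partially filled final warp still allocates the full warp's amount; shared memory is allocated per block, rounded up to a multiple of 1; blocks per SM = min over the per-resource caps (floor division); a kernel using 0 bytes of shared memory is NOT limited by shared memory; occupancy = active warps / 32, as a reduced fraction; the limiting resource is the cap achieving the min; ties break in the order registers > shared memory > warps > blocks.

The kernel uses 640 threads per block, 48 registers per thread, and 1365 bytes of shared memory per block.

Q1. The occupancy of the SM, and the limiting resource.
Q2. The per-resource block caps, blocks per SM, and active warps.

Answer: occupancy 5/8, limited by warps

registers: 3 blocks
shared memory: 24 blocks
warps: 1 block
blocks: 16 blocks

Answer: 1 block, 20 active warps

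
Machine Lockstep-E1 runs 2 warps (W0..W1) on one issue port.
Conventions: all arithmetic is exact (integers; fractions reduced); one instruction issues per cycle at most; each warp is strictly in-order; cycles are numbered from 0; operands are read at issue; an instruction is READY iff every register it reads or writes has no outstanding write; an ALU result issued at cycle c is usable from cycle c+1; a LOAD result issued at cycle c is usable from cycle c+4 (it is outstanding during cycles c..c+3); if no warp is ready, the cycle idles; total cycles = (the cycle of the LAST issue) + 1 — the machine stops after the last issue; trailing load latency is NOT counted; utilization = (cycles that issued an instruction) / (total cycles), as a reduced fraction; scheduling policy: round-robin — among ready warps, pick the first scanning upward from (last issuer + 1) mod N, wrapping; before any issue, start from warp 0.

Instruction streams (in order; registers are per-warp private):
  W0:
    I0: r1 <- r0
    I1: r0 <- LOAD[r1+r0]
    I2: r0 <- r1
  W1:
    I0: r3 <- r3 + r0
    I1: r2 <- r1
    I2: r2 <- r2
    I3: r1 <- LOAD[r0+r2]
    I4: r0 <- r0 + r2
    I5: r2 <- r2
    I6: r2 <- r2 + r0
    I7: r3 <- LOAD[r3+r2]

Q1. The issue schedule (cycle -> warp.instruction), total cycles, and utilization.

cycle 0: W0.I0
cycle 1: W1.I0
cycle 2: W0.I1
cycle 3: W1.I1
cycle 4: W1.I2
cycle 5: W1.I3
cycle 6: W0.I2
cycle 7: W1.I4
cycle 8: W1.I5
cycle 9: W1.I6
cycle 10: W1.I7

Answer: 11 cycles, utilization 1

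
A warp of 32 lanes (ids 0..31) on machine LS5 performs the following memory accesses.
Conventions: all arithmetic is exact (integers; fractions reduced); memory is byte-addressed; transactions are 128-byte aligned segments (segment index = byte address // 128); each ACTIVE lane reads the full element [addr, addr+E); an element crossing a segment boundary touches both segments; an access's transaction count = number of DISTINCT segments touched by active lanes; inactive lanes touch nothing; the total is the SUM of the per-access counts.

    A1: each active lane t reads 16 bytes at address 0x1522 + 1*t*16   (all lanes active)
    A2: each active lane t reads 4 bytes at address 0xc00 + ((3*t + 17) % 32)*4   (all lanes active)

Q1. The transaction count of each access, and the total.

A1: 5 transactions
A2: 1 transaction

Answer: 5,1; total 6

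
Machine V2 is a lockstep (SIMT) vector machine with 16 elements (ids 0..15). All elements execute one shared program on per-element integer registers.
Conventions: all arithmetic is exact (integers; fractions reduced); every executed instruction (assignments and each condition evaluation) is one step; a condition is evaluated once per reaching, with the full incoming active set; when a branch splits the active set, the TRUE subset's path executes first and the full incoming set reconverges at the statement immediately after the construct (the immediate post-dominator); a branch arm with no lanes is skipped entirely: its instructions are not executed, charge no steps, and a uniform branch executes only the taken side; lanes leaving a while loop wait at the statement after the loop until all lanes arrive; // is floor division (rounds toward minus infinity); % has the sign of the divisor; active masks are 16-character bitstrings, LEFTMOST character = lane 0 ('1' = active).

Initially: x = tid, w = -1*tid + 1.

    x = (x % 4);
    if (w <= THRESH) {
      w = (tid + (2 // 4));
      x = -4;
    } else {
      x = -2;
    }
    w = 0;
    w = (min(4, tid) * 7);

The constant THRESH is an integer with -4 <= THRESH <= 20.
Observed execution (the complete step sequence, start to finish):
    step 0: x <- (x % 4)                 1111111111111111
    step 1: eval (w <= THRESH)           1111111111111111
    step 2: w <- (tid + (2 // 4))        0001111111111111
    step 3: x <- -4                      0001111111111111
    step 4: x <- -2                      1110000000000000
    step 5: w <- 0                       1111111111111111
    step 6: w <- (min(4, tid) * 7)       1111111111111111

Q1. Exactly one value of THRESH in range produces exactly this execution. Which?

Answer: THRESH = -2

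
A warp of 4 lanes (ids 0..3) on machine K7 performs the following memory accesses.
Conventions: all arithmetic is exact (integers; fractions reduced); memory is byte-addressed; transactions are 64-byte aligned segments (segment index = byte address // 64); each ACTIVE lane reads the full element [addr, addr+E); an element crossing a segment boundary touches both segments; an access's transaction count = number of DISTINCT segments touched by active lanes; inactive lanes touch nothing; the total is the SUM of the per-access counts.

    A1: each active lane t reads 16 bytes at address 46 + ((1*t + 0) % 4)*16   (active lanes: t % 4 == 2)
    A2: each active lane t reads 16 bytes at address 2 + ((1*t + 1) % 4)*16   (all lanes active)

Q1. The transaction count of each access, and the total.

A1: 1 transaction
A2: 2 transactions

Answer: 1,2; total 3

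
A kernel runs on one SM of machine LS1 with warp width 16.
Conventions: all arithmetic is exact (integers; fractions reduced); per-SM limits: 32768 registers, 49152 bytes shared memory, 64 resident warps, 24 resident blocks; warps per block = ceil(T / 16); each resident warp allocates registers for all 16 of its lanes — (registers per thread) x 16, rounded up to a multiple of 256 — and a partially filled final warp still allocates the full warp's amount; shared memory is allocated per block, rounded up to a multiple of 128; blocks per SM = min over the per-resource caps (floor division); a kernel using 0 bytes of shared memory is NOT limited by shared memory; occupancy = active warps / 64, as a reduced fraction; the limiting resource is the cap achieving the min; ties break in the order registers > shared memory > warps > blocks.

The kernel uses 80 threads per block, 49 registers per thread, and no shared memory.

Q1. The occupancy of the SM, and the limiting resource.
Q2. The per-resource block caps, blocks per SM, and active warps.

Answer: occupancy 15/32, limited by registers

registers: 6 blocks
shared memory: no limit (kernel uses none)
warps: 12 blocks
blocks: 24 blocks

Answer: 6 blocks, 30 active warps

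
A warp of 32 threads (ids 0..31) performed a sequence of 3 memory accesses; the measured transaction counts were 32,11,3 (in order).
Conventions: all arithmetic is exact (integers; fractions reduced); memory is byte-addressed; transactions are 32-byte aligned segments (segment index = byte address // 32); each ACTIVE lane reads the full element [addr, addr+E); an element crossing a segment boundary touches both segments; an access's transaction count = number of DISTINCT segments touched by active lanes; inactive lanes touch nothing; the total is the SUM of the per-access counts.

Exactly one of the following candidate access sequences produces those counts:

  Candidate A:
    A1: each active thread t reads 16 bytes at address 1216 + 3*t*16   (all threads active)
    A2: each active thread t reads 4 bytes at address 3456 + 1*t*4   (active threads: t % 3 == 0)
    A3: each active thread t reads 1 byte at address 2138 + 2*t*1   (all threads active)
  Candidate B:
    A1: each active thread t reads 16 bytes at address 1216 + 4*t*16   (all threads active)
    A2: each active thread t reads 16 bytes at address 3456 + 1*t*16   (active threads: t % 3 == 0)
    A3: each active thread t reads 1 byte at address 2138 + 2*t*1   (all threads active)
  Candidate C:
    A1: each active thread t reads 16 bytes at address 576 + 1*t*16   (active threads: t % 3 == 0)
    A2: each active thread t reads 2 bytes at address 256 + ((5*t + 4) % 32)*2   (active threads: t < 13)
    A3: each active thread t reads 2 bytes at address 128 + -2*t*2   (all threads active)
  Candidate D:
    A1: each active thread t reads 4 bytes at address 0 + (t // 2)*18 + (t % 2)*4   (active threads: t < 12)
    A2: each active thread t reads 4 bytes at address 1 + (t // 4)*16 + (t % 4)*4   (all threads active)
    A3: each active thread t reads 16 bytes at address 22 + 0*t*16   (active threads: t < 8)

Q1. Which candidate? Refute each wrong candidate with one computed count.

A: A2 gives 4 transactions, not 11
C: A1 gives 11 transactions, not 32
D: A1 gives 4 transactions, not 32
B: all counts match (32,11,3)

Answer: B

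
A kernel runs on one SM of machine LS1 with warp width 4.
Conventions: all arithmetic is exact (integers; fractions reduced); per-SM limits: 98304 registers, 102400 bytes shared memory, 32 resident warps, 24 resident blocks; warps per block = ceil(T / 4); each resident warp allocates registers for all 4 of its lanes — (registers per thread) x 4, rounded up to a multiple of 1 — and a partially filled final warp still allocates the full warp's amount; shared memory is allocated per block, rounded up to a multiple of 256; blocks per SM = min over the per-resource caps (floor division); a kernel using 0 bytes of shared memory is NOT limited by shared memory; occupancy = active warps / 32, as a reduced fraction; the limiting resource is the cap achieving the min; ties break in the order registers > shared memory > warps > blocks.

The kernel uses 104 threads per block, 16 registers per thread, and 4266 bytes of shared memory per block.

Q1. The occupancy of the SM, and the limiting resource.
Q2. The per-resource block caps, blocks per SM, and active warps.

Answer: occupancy 13/16, limited by warps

registers: 59 blocks
shared memory: 23 blocks
warps: 1 block
blocks: 24 blocks

Answer: 1 block, 26 active warps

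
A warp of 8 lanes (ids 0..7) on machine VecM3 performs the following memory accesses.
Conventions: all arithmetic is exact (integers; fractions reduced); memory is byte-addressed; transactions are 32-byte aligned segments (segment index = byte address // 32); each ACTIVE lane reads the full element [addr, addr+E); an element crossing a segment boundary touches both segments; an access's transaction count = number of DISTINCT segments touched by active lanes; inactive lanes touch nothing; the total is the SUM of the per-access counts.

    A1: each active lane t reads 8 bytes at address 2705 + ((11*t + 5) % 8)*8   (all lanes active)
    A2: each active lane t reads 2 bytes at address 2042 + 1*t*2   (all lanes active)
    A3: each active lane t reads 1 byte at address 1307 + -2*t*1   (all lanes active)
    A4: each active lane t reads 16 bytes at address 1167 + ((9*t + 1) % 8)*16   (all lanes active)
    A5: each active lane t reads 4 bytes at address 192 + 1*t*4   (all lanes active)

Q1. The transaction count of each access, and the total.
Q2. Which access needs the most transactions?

A1: 3 transactions
A2: 2 transactions
A3: 1 transaction
A4: 5 transactions
A5: 1 transaction

Answer: 3,2,1,5,1; total 12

Answer: A4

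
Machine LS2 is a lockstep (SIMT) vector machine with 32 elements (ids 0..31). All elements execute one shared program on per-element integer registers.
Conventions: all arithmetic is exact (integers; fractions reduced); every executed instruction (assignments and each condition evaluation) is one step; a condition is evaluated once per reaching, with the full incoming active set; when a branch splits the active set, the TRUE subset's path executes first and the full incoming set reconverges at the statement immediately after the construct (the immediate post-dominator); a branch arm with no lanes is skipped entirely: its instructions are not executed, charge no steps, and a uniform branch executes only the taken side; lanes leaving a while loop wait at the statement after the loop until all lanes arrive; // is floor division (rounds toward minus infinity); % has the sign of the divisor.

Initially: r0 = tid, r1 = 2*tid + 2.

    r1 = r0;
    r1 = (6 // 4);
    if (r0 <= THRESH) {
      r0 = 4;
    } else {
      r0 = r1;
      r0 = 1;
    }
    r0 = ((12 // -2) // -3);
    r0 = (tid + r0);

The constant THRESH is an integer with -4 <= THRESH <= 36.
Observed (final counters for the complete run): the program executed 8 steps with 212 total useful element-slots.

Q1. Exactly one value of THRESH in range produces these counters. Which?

Answer: THRESH = 11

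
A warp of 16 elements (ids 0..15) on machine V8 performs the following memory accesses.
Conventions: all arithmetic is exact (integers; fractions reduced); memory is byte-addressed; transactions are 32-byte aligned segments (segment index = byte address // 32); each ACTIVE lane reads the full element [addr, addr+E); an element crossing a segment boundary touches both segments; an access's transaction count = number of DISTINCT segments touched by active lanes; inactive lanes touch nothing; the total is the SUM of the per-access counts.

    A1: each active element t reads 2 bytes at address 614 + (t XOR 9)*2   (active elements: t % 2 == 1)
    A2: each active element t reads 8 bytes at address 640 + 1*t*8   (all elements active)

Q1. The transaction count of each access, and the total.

A1: 2 transactions
A2: 4 transactions

Answer: 2,4; total 6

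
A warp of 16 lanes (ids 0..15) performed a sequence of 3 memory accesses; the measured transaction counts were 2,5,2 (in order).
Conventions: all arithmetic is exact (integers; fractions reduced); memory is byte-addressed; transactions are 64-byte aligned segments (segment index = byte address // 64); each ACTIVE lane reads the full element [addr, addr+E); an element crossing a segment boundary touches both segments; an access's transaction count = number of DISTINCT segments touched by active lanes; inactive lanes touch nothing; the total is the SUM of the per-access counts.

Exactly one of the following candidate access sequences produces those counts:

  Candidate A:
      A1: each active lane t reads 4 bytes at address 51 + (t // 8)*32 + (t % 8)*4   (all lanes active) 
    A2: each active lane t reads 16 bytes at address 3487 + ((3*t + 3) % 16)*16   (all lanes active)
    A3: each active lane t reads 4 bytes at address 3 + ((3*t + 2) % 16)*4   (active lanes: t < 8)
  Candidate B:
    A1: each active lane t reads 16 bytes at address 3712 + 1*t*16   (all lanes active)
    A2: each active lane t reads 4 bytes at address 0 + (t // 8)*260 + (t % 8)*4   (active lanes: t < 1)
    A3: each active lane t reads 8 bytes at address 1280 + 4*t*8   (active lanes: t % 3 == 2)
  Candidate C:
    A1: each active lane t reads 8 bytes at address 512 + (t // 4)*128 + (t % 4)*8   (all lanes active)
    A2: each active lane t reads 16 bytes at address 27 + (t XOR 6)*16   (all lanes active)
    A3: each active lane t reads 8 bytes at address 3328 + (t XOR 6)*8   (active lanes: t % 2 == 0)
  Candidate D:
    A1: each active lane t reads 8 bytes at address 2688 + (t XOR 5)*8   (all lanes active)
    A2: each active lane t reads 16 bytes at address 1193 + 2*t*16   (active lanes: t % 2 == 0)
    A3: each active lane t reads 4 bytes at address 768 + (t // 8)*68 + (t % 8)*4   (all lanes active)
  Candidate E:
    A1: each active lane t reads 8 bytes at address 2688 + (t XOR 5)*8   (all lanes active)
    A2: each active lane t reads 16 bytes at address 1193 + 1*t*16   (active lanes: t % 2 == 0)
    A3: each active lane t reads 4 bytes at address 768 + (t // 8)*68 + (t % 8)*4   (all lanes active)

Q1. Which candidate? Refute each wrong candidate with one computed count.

A: A3 gives 1 transaction, not 2
B: A1 gives 4 transactions, not 2
C: A1 gives 4 transactions, not 2
D: A2 gives 8 transactions, not 5
E: all counts match (2,5,2)

Answer: E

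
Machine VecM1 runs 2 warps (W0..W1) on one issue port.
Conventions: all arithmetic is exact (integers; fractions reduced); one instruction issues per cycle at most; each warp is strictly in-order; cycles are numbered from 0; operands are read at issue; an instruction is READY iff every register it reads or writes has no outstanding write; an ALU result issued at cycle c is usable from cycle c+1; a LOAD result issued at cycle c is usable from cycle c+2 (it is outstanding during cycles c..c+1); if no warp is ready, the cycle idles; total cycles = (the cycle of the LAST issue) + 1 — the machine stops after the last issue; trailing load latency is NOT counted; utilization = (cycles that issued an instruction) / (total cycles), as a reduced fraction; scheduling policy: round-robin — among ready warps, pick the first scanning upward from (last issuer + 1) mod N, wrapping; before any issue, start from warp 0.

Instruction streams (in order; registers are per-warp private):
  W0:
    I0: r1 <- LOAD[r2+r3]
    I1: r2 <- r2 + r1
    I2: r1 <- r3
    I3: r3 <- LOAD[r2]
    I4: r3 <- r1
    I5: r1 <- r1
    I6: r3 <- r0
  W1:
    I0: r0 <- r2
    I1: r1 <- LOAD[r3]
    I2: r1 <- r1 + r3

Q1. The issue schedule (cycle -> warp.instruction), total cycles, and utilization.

cycle 0: W0.I0
cycle 1: W1.I0
cycle 2: W0.I1
cycle 3: W1.I1
cycle 4: W0.I2
cycle 5: W1.I2
cycle 6: W0.I3
cycle 7: idle
cycle 8: W0.I4
cycle 9: W0.I5
cycle 10: W0.I6

Answer: 11 cycles, utilization 10/11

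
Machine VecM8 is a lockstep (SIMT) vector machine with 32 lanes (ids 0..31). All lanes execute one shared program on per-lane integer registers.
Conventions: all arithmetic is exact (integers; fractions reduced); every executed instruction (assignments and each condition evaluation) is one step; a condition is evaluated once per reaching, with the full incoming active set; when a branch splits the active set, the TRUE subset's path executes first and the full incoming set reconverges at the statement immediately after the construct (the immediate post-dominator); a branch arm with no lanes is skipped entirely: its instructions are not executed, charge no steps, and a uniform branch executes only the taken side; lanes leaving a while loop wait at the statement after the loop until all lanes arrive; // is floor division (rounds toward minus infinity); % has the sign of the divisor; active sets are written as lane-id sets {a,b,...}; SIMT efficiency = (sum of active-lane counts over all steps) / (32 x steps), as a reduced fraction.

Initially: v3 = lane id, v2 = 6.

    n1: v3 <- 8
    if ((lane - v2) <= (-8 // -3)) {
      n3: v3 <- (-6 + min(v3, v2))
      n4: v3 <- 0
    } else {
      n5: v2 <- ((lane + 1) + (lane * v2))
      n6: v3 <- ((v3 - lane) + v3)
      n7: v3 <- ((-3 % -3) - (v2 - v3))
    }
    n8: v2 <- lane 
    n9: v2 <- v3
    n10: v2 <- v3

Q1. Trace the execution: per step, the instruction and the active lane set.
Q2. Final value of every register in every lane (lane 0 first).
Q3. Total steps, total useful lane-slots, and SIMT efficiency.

step 0: v3 <- 8                      {0,1,2,3,4,5,6,7,8,9,10,11,12,13,14,15,16,17,18,19,20,21,22,23,24,25,26,27,28,29,30,31}
step 1: eval ((lane - v2) <= (-8 // -3)) {0,1,2,3,4,5,6,7,8,9,10,11,12,13,14,15,16,17,18,19,20,21,22,23,24,25,26,27,28,29,30,31}
step 2: v3 <- (-6 + min(v3, v2))     {0,1,2,3,4,5,6,7,8}
step 3: v3 <- 0                      {0,1,2,3,4,5,6,7,8}
step 4: v2 <- ((lane + 1) + (lane * v2)) {9,10,11,12,13,14,15,16,17,18,19,20,21,22,23,24,25,26,27,28,29,30,31}
step 5: v3 <- ((v3 - lane) + v3)     {9,10,11,12,13,14,15,16,17,18,19,20,21,22,23,24,25,26,27,28,29,30,31}
step 6: v3 <- ((-3 % -3) - (v2 - v3)) {9,10,11,12,13,14,15,16,17,18,19,20,21,22,23,24,25,26,27,28,29,30,31}
step 7: v2 <- lane                   {0,1,2,3,4,5,6,7,8,9,10,11,12,13,14,15,16,17,18,19,20,21,22,23,24,25,26,27,28,29,30,31}
step 8: v2 <- v3                     {0,1,2,3,4,5,6,7,8,9,10,11,12,13,14,15,16,17,18,19,20,21,22,23,24,25,26,27,28,29,30,31}
step 9: v2 <- v3                     {0,1,2,3,4,5,6,7,8,9,10,11,12,13,14,15,16,17,18,19,20,21,22,23,24,25,26,27,28,29,30,31}

Answer: 10 steps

v3: 0,0,0,0,0,0,0,0,0,-57,-65,-73,-81,-89,-97,-105,-113,-121,-129,-137,-145,-153,-161,-169,-177,-185,-193,-201,-209,-217,-225,-233
v2: 0,0,0,0,0,0,0,0,0,-57,-65,-73,-81,-89,-97,-105,-113,-121,-129,-137,-145,-153,-161,-169,-177,-185,-193,-201,-209,-217,-225,-233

steps = 10; useful = 247; efficiency = 247/320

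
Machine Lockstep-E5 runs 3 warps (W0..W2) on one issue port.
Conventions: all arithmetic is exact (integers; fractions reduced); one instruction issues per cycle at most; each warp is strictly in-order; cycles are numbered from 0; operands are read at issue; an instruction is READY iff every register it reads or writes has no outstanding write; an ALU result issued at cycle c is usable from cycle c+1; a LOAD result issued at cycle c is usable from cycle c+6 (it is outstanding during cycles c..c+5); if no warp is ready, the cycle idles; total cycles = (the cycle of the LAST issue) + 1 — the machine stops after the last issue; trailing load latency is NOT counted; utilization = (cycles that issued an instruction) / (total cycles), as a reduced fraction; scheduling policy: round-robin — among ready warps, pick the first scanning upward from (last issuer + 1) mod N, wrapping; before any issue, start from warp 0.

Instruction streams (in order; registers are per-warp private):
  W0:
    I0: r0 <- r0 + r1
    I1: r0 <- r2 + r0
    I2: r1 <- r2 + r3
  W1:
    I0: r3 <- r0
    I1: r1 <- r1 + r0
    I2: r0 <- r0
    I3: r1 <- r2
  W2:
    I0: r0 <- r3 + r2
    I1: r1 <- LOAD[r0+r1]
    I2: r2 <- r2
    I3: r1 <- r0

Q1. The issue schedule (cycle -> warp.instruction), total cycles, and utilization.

cycle 0: W0.I0
cycle 1: W1.I0
cycle 2: W2.I0
cycle 3: W0.I1
cycle 4: W1.I1
cycle 5: W2.I1
cycle 6: W0.I2
cycle 7: W1.I2
cycle 8: W2.I2
cycle 9: W1.I3
cycle 10: idle
cycle 11: W2.I3

Answer: 12 cycles, utilization 11/12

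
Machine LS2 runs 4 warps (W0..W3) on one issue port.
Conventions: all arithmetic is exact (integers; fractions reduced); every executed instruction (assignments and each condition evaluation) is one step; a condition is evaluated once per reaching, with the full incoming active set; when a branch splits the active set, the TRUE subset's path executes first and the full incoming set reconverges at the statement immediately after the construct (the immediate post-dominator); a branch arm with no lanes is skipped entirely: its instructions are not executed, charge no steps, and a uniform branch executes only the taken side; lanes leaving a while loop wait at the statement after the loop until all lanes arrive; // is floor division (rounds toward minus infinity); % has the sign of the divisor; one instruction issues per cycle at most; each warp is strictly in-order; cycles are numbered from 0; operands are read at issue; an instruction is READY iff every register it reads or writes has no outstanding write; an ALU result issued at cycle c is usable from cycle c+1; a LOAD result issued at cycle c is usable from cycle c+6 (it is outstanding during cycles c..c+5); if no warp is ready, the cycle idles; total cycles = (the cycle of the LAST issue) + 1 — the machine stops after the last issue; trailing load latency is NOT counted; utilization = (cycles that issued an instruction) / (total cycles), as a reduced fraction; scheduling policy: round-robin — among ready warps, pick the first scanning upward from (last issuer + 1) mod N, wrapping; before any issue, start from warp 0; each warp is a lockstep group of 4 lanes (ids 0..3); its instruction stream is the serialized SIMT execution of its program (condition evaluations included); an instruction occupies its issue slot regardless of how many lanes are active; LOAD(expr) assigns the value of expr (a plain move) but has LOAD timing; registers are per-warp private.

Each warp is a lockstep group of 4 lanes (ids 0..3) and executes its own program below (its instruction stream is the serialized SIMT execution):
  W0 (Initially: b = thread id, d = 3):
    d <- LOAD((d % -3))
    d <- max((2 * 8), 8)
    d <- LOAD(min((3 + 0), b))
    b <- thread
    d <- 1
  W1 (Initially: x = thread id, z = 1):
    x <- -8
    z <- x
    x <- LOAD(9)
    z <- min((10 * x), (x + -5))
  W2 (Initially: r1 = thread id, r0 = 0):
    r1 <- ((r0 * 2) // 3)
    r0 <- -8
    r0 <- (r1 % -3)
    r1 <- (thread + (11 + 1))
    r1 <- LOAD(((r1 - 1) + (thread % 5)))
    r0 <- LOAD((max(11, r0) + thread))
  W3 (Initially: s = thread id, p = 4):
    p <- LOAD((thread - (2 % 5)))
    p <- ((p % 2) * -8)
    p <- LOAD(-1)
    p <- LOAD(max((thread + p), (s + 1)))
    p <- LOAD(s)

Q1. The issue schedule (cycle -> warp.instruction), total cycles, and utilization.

cycle 0: W0.I0
cycle 1: W1.I0
cycle 2: W2.I0
cycle 3: W3.I0
cycle 4: W1.I1
cycle 5: W2.I1
cycle 6: W0.I1
cycle 7: W1.I2
cycle 8: W2.I2
cycle 9: W3.I1
cycle 10: W0.I2
cycle 11: W2.I3
cycle 12: W3.I2
cycle 13: W0.I3
cycle 14: W1.I3
cycle 15: W2.I4
cycle 16: W0.I4
cycle 17: W2.I5
cycle 18: W3.I3
cycle 19: idle
cycle 20: idle
cycle 21: idle
cycle 22: idle
cycle 23: idle
cycle 24: W3.I4

Answer: 25 cycles, utilization 4/5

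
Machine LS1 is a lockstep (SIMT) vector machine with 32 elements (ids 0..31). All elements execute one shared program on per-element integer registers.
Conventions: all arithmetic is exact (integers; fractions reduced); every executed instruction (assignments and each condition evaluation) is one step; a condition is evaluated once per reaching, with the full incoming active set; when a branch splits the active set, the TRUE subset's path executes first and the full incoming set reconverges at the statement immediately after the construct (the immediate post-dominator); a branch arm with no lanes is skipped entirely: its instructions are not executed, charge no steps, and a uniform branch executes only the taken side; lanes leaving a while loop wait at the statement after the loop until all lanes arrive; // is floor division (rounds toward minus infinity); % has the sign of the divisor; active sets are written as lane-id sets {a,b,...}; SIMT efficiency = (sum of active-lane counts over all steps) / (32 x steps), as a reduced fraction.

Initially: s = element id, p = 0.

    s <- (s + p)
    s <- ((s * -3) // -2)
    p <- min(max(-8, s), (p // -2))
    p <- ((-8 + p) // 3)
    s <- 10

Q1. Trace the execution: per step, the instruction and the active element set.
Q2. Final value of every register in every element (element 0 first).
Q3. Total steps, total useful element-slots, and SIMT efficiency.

step 0: s <- (s + p)                 {0,1,2,3,4,5,6,7,8,9,10,11,12,13,14,15,16,17,18,19,20,21,22,23,24,25,26,27,28,29,30,31}
step 1: s <- ((s * -3) // -2)        {0,1,2,3,4,5,6,7,8,9,10,11,12,13,14,15,16,17,18,19,20,21,22,23,24,25,26,27,28,29,30,31}
step 2: p <- min(max(-8, s), (p // -2)) {0,1,2,3,4,5,6,7,8,9,10,11,12,13,14,15,16,17,18,19,20,21,22,23,24,25,26,27,28,29,30,31}
step 3: p <- ((-8 + p) // 3)         {0,1,2,3,4,5,6,7,8,9,10,11,12,13,14,15,16,17,18,19,20,21,22,23,24,25,26,27,28,29,30,31}
step 4: s <- 10                      {0,1,2,3,4,5,6,7,8,9,10,11,12,13,14,15,16,17,18,19,20,21,22,23,24,25,26,27,28,29,30,31}

Answer: 5 steps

s: 10,10,10,10,10,10,10,10,10,10,10,10,10,10,10,10,10,10,10,10,10,10,10,10,10,10,10,10,10,10,10,10
p: -3,-3,-3,-3,-3,-3,-3,-3,-3,-3,-3,-3,-3,-3,-3,-3,-3,-3,-3,-3,-3,-3,-3,-3,-3,-3,-3,-3,-3,-3,-3,-3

steps = 5; useful = 160; efficiency = 160/160 = 1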